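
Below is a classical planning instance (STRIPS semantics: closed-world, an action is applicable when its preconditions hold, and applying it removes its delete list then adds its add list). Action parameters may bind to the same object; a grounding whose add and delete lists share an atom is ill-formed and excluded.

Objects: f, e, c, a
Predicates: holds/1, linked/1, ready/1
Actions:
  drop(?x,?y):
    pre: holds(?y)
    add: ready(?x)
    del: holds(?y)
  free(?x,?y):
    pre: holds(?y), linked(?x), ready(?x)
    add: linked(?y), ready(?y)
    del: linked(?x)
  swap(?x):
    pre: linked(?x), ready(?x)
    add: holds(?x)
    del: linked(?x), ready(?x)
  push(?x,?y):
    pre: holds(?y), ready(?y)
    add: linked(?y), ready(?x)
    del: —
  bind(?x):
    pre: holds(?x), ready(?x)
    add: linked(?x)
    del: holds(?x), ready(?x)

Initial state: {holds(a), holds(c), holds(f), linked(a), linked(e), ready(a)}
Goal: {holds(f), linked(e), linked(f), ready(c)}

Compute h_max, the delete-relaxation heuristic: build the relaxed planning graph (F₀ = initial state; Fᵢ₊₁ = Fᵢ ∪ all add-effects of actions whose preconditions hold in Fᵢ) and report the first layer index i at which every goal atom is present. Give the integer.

F0 = init (6 atoms)
F1 = F0 ∪ {linked(c), linked(f), ready(c), ready(e), ready(f)}  (11 atoms)
goal ⊆ F1  ⇒  h_max = 1

1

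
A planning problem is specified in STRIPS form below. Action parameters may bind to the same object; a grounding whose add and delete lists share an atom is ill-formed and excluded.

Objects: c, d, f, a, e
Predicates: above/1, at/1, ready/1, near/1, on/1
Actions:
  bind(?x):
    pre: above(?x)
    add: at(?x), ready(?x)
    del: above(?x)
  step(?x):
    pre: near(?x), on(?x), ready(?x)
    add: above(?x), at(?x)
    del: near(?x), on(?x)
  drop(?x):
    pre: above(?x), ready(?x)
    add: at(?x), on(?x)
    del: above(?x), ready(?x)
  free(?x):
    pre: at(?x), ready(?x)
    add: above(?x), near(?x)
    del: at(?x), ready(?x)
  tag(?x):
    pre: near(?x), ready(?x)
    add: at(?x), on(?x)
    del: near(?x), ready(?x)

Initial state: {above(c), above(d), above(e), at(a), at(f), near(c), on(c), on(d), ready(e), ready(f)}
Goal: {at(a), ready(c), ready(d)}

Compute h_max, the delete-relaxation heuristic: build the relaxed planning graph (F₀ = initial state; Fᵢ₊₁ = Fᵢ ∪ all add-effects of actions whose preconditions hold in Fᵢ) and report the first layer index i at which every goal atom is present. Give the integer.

F0 = init (10 atoms)
F1 = F0 ∪ {above(f), at(c), at(d), at(e), near(f), on(e), ready(c), ready(d)}  (18 atoms)
goal ⊆ F1  ⇒  h_max = 1

1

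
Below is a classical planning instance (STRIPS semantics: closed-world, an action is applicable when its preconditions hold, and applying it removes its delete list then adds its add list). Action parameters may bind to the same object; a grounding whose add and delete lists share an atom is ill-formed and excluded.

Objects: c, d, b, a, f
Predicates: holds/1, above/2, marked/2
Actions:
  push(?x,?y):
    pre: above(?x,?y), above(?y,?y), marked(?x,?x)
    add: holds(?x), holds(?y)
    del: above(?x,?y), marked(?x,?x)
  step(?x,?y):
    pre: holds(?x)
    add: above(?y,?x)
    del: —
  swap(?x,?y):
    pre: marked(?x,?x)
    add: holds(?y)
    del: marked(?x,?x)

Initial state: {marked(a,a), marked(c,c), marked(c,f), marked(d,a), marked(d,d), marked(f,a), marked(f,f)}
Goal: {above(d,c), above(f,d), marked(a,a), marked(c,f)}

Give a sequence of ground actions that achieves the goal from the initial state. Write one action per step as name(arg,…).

swap(c,c); step(c,d); swap(d,d); step(d,f)

1. swap(c,c)  →  {holds(c), marked(a,a), marked(c,f), marked(d,a), marked(d,d), marked(f,a), marked(f,f)}
2. step(c,d)  →  {above(d,c), holds(c), marked(a,a), marked(c,f), marked(d,a), marked(d,d), marked(f,a), marked(f,f)}
3. swap(d,d)  →  {above(d,c), holds(c), holds(d), marked(a,a), marked(c,f), marked(d,a), marked(f,a), marked(f,f)}
4. step(d,f)  →  {above(d,c), above(f,d), holds(c), holds(d), marked(a,a), marked(c,f), marked(d,a), marked(f,a), marked(f,f)}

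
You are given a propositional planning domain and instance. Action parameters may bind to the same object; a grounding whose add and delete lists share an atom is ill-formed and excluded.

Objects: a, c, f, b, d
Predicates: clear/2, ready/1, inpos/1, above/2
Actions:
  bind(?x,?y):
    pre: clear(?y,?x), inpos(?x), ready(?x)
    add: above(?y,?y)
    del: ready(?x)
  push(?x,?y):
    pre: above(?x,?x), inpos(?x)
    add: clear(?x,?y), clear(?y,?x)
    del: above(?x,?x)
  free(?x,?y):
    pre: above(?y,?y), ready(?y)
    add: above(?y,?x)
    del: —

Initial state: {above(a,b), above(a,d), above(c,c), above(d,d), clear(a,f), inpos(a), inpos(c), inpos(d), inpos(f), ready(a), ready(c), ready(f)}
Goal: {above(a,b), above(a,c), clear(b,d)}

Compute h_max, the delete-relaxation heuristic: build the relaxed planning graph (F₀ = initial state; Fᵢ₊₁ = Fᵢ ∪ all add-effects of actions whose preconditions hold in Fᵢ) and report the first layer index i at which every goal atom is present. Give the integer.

2

F0 = init (12 atoms)
F1 = F0 ∪ {above(a,a), above(c,a), above(c,b), above(c,d), above(c,f), clear(a,c), clear(a,d), clear(b,c), clear(b,d), clear(c,a), clear(c,b), clear(c,c), clear(c,d), clear(c,f), clear(d,a), clear(d,b), clear(d,c), clear(d,d), clear(d,f), clear(f,c), clear(f,d)}  (33 atoms)
F2 = F1 ∪ {above(a,c), above(a,f), above(b,b), above(f,f), clear(a,a), clear(a,b), clear(b,a), clear(f,a)}  (41 atoms)
goal ⊆ F2  ⇒  h_max = 2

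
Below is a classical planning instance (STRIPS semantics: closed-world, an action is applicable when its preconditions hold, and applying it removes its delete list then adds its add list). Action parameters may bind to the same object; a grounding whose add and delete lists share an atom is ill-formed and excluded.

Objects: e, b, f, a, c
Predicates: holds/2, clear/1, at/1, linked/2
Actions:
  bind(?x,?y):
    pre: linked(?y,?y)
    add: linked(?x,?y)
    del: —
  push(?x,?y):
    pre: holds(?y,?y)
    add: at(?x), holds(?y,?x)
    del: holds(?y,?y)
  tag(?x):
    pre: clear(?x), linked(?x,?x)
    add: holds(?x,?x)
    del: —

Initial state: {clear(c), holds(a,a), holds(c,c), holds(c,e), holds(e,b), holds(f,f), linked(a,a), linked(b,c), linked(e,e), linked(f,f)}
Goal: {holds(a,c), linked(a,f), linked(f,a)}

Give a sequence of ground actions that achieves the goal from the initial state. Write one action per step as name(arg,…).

1. bind(f,a)  →  {clear(c), holds(a,a), holds(c,c), holds(c,e), holds(e,b), holds(f,f), linked(a,a), linked(b,c), linked(e,e), linked(f,a), linked(f,f)}
2. bind(a,f)  →  {clear(c), holds(a,a), holds(c,c), holds(c,e), holds(e,b), holds(f,f), linked(a,a), linked(a,f), linked(b,c), linked(e,e), linked(f,a), linked(f,f)}
3. push(c,a)  →  {at(c), clear(c), holds(a,c), holds(c,c), holds(c,e), holds(e,b), holds(f,f), linked(a,a), linked(a,f), linked(b,c), linked(e,e), linked(f,a), linked(f,f)}

bind(f,a); bind(a,f); push(c,a)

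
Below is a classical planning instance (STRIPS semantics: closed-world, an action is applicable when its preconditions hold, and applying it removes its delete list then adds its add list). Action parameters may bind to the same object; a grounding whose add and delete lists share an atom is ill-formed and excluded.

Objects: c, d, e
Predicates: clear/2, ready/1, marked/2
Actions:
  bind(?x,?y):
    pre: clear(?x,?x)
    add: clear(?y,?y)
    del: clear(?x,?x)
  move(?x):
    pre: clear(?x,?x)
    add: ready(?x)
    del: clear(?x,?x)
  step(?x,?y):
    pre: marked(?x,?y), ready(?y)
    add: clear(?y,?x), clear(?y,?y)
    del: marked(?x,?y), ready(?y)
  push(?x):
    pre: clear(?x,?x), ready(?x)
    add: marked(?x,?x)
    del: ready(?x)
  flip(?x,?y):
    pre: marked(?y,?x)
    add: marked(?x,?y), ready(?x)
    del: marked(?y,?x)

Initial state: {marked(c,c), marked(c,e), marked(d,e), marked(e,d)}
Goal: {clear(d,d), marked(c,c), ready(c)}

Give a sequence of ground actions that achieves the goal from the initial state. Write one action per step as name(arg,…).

flip(e,c); step(d,e); bind(e,d); flip(c,e)

1. flip(e,c)  →  {marked(c,c), marked(d,e), marked(e,c), marked(e,d), ready(e)}
2. step(d,e)  →  {clear(e,d), clear(e,e), marked(c,c), marked(e,c), marked(e,d)}
3. bind(e,d)  →  {clear(d,d), clear(e,d), marked(c,c), marked(e,c), marked(e,d)}
4. flip(c,e)  →  {clear(d,d), clear(e,d), marked(c,c), marked(c,e), marked(e,d), ready(c)}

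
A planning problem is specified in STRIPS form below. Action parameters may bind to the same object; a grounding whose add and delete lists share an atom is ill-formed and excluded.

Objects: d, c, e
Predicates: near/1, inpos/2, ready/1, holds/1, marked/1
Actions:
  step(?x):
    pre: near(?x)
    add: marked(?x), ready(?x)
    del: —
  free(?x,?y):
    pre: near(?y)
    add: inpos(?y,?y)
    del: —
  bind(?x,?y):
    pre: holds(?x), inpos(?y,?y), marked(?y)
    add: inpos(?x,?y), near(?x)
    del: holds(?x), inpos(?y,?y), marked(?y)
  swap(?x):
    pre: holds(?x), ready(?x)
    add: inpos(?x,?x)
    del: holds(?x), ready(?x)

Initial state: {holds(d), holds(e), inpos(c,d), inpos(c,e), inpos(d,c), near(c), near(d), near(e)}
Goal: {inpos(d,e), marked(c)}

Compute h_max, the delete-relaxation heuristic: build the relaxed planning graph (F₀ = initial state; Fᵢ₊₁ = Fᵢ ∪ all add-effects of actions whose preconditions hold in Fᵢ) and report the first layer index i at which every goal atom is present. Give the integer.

2

F0 = init (8 atoms)
F1 = F0 ∪ {inpos(c,c), inpos(d,d), inpos(e,e), marked(c), marked(d), marked(e), ready(c), ready(d), ready(e)}  (17 atoms)
F2 = F1 ∪ {inpos(d,e), inpos(e,c), inpos(e,d)}  (20 atoms)
goal ⊆ F2  ⇒  h_max = 2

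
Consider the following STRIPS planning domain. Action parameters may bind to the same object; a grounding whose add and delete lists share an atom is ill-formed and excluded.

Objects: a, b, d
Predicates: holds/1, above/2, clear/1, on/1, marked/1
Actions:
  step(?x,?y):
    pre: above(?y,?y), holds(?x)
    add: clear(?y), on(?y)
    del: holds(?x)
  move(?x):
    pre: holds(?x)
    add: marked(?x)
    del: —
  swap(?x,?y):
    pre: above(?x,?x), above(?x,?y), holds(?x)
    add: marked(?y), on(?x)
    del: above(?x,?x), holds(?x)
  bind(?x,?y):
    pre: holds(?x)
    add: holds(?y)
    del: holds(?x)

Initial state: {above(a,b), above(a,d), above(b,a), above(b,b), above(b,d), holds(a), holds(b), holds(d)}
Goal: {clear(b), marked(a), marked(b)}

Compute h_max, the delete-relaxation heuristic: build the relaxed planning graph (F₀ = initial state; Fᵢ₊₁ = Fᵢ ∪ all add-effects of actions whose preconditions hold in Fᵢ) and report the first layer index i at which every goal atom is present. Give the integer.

1

F0 = init (8 atoms)
F1 = F0 ∪ {clear(b), marked(a), marked(b), marked(d), on(b)}  (13 atoms)
goal ⊆ F1  ⇒  h_max = 1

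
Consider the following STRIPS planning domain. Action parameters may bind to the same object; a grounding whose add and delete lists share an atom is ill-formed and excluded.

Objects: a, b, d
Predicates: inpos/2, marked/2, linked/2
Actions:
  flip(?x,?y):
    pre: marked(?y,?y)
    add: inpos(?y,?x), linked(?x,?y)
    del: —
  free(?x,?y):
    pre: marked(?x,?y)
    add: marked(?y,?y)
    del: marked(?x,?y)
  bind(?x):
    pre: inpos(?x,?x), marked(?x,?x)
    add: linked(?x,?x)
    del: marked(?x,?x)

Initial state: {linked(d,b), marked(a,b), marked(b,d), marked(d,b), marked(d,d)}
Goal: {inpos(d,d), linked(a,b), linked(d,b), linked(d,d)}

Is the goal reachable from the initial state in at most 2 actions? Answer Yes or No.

No

1. flip(d,d)  →  {inpos(d,d), linked(d,b), linked(d,d), marked(a,b), marked(b,d), marked(d,b), marked(d,d)}
2. free(a,b)  →  {inpos(d,d), linked(d,b), linked(d,d), marked(b,b), marked(b,d), marked(d,b), marked(d,d)}
3. flip(a,b)  →  {inpos(b,a), inpos(d,d), linked(a,b), linked(d,b), linked(d,d), marked(b,b), marked(b,d), marked(d,b), marked(d,d)}
optimal plan length = 3; 3 > 2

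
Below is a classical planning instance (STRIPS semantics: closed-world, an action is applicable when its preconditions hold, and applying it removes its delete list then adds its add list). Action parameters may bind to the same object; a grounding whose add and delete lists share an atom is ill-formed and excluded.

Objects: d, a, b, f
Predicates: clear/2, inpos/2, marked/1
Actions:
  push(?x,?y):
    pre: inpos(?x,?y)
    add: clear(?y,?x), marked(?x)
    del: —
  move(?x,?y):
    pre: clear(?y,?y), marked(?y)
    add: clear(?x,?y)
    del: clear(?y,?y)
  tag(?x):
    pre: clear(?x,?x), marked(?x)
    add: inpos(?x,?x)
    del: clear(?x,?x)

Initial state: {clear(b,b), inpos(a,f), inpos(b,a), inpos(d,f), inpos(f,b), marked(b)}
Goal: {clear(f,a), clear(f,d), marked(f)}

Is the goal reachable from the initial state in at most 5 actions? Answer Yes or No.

1. push(d,f)  →  {clear(b,b), clear(f,d), inpos(a,f), inpos(b,a), inpos(d,f), inpos(f,b), marked(b), marked(d)}
2. push(a,f)  →  {clear(b,b), clear(f,a), clear(f,d), inpos(a,f), inpos(b,a), inpos(d,f), inpos(f,b), marked(a), marked(b), marked(d)}
3. push(f,b)  →  {clear(b,b), clear(b,f), clear(f,a), clear(f,d), inpos(a,f), inpos(b,a), inpos(d,f), inpos(f,b), marked(a), marked(b), marked(d), marked(f)}
optimal plan length = 3; 3 ≤ 5

Yes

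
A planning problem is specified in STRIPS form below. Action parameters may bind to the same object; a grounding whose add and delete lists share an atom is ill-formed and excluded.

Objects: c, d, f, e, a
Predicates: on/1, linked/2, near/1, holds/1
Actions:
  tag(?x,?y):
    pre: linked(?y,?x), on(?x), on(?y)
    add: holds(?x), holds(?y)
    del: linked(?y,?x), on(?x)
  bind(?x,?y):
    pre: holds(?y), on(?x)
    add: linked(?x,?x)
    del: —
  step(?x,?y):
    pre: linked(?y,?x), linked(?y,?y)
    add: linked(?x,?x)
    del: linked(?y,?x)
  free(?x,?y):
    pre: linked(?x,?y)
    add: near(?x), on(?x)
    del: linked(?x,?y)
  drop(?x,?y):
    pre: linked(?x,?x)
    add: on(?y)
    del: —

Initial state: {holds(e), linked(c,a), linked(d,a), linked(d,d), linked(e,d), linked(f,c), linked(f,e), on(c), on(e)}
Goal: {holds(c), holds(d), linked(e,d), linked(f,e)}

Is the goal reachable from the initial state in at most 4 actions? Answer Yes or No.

1. bind(c,e)  →  {holds(e), linked(c,a), linked(c,c), linked(d,a), linked(d,d), linked(e,d), linked(f,c), linked(f,e), on(c), on(e)}
2. tag(c,c)  →  {holds(c), holds(e), linked(c,a), linked(d,a), linked(d,d), linked(e,d), linked(f,c), linked(f,e), on(e)}
3. free(d,a)  →  {holds(c), holds(e), linked(c,a), linked(d,d), linked(e,d), linked(f,c), linked(f,e), near(d), on(d), on(e)}
4. tag(d,d)  →  {holds(c), holds(d), holds(e), linked(c,a), linked(e,d), linked(f,c), linked(f,e), near(d), on(e)}
optimal plan length = 4; 4 ≤ 4

Yes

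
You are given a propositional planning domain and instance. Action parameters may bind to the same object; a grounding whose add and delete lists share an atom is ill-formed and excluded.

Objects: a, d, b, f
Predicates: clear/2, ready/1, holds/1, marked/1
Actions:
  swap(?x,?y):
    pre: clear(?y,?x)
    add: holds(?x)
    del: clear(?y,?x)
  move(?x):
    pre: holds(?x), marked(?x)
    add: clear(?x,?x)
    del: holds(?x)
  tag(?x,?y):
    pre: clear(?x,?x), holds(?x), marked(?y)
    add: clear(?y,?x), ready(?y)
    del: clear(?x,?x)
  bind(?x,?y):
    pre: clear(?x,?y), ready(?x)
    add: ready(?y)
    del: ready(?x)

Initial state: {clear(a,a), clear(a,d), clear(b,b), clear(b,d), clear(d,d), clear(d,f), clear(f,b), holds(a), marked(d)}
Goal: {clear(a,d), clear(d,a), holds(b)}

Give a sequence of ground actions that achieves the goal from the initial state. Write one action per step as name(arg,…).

1. swap(b,b)  →  {clear(a,a), clear(a,d), clear(b,d), clear(d,d), clear(d,f), clear(f,b), holds(a), holds(b), marked(d)}
2. tag(a,d)  →  {clear(a,d), clear(b,d), clear(d,a), clear(d,d), clear(d,f), clear(f,b), holds(a), holds(b), marked(d), ready(d)}

swap(b,b); tag(a,d)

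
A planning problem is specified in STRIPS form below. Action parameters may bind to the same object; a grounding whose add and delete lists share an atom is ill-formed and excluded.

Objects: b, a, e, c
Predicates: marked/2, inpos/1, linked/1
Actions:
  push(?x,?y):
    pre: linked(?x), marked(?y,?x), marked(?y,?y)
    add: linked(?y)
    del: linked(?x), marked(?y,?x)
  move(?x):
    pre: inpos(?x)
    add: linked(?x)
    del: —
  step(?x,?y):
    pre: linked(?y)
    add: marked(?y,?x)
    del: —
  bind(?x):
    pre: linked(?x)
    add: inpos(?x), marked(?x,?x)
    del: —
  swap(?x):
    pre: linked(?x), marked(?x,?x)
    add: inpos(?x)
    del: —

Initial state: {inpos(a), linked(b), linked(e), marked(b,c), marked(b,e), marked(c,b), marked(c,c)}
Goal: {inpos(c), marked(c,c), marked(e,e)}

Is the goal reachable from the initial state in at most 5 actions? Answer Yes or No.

Yes

1. push(b,c)  →  {inpos(a), linked(c), linked(e), marked(b,c), marked(b,e), marked(c,c)}
2. step(e,e)  →  {inpos(a), linked(c), linked(e), marked(b,c), marked(b,e), marked(c,c), marked(e,e)}
3. bind(c)  →  {inpos(a), inpos(c), linked(c), linked(e), marked(b,c), marked(b,e), marked(c,c), marked(e,e)}
optimal plan length = 3; 3 ≤ 5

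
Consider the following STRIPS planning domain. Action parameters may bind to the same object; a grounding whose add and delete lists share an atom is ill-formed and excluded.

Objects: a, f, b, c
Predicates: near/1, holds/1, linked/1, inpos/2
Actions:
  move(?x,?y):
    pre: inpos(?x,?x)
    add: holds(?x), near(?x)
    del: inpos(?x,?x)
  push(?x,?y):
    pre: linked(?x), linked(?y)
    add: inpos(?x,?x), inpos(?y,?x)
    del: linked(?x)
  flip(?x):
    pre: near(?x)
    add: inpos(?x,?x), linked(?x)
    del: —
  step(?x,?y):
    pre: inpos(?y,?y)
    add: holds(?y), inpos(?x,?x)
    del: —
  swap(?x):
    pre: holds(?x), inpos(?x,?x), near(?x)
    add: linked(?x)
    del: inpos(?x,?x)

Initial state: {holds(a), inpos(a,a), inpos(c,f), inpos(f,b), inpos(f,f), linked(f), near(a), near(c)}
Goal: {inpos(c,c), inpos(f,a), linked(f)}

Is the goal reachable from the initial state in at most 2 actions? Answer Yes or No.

No

1. flip(a)  →  {holds(a), inpos(a,a), inpos(c,f), inpos(f,b), inpos(f,f), linked(a), linked(f), near(a), near(c)}
2. push(a,f)  →  {holds(a), inpos(a,a), inpos(c,f), inpos(f,a), inpos(f,b), inpos(f,f), linked(f), near(a), near(c)}
3. flip(c)  →  {holds(a), inpos(a,a), inpos(c,c), inpos(c,f), inpos(f,a), inpos(f,b), inpos(f,f), linked(c), linked(f), near(a), near(c)}
optimal plan length = 3; 3 > 2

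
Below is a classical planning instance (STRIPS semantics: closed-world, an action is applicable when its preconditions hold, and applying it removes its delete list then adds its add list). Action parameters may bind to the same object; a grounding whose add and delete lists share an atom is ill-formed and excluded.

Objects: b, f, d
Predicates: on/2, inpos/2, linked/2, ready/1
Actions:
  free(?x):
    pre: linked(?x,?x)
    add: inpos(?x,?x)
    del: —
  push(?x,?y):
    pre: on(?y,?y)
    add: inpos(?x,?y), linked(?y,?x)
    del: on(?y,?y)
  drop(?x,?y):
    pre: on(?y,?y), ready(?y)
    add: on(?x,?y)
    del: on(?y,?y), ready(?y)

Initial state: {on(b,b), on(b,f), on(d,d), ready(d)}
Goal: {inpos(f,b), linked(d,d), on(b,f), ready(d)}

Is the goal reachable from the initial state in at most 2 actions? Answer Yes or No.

1. push(f,b)  →  {inpos(f,b), linked(b,f), on(b,f), on(d,d), ready(d)}
2. push(d,d)  →  {inpos(d,d), inpos(f,b), linked(b,f), linked(d,d), on(b,f), ready(d)}
optimal plan length = 2; 2 ≤ 2

Yes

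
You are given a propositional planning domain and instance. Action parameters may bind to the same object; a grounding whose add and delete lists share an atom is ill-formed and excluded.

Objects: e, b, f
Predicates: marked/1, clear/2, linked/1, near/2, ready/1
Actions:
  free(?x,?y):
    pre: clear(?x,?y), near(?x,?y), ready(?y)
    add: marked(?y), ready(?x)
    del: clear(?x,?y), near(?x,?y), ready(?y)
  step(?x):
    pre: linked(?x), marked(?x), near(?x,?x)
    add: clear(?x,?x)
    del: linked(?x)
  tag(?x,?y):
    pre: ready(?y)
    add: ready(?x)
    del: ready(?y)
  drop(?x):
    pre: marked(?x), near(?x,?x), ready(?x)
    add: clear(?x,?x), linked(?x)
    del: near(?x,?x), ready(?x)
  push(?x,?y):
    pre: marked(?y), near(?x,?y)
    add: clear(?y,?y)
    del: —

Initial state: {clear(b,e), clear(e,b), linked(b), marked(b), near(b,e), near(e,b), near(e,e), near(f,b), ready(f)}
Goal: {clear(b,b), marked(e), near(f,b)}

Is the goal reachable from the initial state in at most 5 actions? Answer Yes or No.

1. tag(e,f)  →  {clear(b,e), clear(e,b), linked(b), marked(b), near(b,e), near(e,b), near(e,e), near(f,b), ready(e)}
2. free(b,e)  →  {clear(e,b), linked(b), marked(b), marked(e), near(e,b), near(e,e), near(f,b), ready(b)}
3. push(e,b)  →  {clear(b,b), clear(e,b), linked(b), marked(b), marked(e), near(e,b), near(e,e), near(f,b), ready(b)}
optimal plan length = 3; 3 ≤ 5

Yes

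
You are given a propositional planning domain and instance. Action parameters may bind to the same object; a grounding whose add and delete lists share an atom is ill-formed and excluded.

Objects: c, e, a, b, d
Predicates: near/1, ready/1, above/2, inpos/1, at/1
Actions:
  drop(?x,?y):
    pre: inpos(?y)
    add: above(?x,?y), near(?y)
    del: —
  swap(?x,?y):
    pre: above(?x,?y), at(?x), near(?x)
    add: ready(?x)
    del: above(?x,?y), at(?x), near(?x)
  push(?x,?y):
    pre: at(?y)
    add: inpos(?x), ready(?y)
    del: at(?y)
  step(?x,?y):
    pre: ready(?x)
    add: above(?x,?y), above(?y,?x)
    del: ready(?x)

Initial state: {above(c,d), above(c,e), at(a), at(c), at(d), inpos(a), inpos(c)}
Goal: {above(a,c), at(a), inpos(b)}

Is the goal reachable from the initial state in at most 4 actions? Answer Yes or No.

Yes

1. drop(a,c)  →  {above(a,c), above(c,d), above(c,e), at(a), at(c), at(d), inpos(a), inpos(c), near(c)}
2. push(b,c)  →  {above(a,c), above(c,d), above(c,e), at(a), at(d), inpos(a), inpos(b), inpos(c), near(c), ready(c)}
optimal plan length = 2; 2 ≤ 4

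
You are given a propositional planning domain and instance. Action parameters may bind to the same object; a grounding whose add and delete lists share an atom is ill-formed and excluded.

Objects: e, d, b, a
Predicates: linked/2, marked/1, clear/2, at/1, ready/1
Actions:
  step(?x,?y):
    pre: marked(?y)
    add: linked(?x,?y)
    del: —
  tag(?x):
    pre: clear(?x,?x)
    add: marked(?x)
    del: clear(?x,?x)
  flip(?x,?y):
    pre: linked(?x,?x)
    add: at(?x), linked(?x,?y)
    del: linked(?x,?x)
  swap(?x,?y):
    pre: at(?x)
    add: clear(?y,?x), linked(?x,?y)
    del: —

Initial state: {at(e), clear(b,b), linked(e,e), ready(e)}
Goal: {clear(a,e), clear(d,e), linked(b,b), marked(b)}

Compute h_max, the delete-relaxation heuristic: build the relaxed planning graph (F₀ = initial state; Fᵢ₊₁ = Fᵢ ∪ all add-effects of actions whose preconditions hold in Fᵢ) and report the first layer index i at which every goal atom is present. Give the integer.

F0 = init (4 atoms)
F1 = F0 ∪ {clear(a,e), clear(b,e), clear(d,e), clear(e,e), linked(e,a), linked(e,b), linked(e,d), marked(b)}  (12 atoms)
F2 = F1 ∪ {linked(a,b), linked(b,b), linked(d,b), marked(e)}  (16 atoms)
goal ⊆ F2  ⇒  h_max = 2

2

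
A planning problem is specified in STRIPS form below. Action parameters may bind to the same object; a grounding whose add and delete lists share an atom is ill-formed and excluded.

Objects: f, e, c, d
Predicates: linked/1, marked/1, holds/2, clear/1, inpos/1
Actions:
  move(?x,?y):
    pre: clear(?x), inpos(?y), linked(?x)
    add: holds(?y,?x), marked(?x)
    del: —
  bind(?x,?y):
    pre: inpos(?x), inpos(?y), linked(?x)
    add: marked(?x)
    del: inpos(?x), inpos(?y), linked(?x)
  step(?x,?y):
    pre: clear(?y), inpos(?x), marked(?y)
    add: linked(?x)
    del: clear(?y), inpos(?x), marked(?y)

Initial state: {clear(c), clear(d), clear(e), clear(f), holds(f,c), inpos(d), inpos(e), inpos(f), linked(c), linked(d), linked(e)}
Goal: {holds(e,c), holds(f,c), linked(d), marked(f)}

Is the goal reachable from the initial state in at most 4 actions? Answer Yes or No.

1. move(c,e)  →  {clear(c), clear(d), clear(e), clear(f), holds(e,c), holds(f,c), inpos(d), inpos(e), inpos(f), linked(c), linked(d), linked(e), marked(c)}
2. step(f,c)  →  {clear(d), clear(e), clear(f), holds(e,c), holds(f,c), inpos(d), inpos(e), linked(c), linked(d), linked(e), linked(f)}
3. move(f,e)  →  {clear(d), clear(e), clear(f), holds(e,c), holds(e,f), holds(f,c), inpos(d), inpos(e), linked(c), linked(d), linked(e), linked(f), marked(f)}
optimal plan length = 3; 3 ≤ 4

Yes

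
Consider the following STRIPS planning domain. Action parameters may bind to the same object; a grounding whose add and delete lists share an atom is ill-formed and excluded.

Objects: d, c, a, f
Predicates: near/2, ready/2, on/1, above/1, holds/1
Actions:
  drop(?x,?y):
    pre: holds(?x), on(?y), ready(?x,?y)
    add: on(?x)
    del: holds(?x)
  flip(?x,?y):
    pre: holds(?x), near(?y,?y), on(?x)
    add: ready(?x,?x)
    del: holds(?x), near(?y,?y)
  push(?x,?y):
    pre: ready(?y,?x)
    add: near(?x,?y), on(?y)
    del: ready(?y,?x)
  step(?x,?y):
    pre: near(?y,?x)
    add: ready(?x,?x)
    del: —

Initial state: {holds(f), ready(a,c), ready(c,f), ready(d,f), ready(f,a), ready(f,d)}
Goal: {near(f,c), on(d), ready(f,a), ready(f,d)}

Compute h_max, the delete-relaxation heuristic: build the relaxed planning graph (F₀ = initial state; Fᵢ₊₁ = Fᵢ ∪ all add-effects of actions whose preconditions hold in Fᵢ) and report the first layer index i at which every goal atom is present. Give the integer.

1

F0 = init (6 atoms)
F1 = F0 ∪ {near(a,f), near(c,a), near(d,f), near(f,c), near(f,d), on(a), on(c), on(d), on(f)}  (15 atoms)
goal ⊆ F1  ⇒  h_max = 1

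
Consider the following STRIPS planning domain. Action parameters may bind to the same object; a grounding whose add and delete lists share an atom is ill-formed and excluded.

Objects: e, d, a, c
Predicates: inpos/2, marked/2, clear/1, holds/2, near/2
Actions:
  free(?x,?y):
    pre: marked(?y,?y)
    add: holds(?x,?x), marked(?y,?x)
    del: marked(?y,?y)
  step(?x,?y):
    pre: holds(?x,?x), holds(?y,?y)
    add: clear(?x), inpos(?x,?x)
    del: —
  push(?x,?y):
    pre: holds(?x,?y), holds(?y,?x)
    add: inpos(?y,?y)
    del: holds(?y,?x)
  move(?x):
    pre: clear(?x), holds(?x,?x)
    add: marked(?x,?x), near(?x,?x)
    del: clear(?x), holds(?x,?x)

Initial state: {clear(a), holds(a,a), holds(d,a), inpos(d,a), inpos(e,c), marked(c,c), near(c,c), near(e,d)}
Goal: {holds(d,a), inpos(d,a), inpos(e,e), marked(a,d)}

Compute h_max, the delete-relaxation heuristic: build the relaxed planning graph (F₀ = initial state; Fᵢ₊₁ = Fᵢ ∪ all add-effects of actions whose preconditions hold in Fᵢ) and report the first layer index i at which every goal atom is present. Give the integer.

F0 = init (8 atoms)
F1 = F0 ∪ {holds(d,d), holds(e,e), inpos(a,a), marked(a,a), marked(c,a), marked(c,d), marked(c,e), near(a,a)}  (16 atoms)
F2 = F1 ∪ {clear(d), clear(e), holds(c,c), inpos(d,d), inpos(e,e), marked(a,c), marked(a,d), marked(a,e)}  (24 atoms)
goal ⊆ F2  ⇒  h_max = 2

2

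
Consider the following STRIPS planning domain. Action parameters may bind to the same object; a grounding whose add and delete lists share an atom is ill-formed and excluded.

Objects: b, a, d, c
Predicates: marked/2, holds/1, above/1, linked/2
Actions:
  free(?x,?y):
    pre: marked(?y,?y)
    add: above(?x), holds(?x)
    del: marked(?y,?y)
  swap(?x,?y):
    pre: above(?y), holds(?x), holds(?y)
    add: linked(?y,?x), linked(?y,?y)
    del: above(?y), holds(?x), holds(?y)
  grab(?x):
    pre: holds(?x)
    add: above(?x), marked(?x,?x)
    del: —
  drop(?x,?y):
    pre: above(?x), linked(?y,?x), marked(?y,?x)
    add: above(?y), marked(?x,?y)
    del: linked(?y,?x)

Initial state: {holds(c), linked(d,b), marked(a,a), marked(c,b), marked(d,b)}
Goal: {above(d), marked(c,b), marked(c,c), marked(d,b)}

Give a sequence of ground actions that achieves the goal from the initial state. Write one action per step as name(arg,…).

free(d,a); grab(c)

1. free(d,a)  →  {above(d), holds(c), holds(d), linked(d,b), marked(c,b), marked(d,b)}
2. grab(c)  →  {above(c), above(d), holds(c), holds(d), linked(d,b), marked(c,b), marked(c,c), marked(d,b)}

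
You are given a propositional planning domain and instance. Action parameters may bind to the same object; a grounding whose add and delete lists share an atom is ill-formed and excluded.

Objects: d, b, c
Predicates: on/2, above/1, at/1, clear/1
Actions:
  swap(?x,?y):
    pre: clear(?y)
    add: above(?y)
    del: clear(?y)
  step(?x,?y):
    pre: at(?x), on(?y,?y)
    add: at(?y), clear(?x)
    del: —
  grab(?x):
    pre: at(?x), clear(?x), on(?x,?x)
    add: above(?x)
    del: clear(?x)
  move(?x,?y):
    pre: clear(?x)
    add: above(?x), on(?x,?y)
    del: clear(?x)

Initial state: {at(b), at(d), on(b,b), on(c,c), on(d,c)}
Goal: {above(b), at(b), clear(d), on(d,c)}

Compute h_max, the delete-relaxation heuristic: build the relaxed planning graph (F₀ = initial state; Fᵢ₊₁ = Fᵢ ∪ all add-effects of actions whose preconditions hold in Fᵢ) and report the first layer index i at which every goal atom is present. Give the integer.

F0 = init (5 atoms)
F1 = F0 ∪ {at(c), clear(b), clear(d)}  (8 atoms)
F2 = F1 ∪ {above(b), above(d), clear(c), on(b,c), on(b,d), on(d,b), on(d,d)}  (15 atoms)
goal ⊆ F2  ⇒  h_max = 2

2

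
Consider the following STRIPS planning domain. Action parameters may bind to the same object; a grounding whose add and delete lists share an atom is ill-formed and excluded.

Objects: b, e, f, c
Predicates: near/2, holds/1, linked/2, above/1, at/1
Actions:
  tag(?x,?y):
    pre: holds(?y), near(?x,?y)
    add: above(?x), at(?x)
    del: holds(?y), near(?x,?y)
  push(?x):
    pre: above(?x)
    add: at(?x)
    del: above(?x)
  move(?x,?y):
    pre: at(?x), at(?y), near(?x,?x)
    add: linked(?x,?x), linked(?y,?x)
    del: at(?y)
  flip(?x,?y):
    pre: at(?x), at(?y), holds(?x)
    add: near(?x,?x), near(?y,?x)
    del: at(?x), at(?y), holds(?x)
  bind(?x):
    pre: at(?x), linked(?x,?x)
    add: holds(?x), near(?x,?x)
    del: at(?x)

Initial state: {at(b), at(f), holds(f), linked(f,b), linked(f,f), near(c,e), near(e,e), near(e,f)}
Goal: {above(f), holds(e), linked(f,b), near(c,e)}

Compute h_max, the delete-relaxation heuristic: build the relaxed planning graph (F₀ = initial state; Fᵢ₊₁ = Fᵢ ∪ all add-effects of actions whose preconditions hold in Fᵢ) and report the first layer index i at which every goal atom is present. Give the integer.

3

F0 = init (8 atoms)
F1 = F0 ∪ {above(e), at(e), near(b,f), near(f,f)}  (12 atoms)
F2 = F1 ∪ {above(b), above(f), linked(b,e), linked(b,f), linked(e,e), linked(e,f), linked(f,e)}  (19 atoms)
F3 = F2 ∪ {holds(e)}  (20 atoms)
goal ⊆ F3  ⇒  h_max = 3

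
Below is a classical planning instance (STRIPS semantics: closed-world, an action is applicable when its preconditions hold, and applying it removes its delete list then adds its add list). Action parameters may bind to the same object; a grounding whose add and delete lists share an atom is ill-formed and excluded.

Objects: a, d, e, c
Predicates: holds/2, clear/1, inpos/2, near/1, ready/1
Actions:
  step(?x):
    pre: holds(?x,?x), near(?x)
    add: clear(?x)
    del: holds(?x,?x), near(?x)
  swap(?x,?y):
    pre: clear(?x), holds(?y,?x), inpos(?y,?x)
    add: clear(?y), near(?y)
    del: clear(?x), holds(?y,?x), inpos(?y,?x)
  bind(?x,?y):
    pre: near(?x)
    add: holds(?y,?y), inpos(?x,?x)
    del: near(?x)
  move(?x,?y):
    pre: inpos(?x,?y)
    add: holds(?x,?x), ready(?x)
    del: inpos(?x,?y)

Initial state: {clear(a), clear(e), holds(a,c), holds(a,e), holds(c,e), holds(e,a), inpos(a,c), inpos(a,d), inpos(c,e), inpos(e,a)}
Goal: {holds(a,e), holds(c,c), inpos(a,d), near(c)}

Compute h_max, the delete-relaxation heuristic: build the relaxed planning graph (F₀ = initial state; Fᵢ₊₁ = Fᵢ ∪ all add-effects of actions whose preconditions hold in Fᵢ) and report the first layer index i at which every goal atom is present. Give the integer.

1

F0 = init (10 atoms)
F1 = F0 ∪ {clear(c), holds(a,a), holds(c,c), holds(e,e), near(c), near(e), ready(a), ready(c), ready(e)}  (19 atoms)
goal ⊆ F1  ⇒  h_max = 1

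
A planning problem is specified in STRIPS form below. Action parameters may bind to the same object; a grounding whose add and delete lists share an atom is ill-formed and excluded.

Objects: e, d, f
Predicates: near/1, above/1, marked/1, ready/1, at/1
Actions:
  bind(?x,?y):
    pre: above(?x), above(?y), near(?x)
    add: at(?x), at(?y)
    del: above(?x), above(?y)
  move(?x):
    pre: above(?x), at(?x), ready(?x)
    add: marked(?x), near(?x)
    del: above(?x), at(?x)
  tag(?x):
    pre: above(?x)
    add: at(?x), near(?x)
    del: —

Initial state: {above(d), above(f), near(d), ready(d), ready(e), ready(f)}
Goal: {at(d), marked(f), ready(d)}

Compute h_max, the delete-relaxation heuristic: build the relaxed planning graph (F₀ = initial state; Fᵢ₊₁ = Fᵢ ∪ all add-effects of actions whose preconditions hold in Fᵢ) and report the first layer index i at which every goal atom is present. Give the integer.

2

F0 = init (6 atoms)
F1 = F0 ∪ {at(d), at(f), near(f)}  (9 atoms)
F2 = F1 ∪ {marked(d), marked(f)}  (11 atoms)
goal ⊆ F2  ⇒  h_max = 2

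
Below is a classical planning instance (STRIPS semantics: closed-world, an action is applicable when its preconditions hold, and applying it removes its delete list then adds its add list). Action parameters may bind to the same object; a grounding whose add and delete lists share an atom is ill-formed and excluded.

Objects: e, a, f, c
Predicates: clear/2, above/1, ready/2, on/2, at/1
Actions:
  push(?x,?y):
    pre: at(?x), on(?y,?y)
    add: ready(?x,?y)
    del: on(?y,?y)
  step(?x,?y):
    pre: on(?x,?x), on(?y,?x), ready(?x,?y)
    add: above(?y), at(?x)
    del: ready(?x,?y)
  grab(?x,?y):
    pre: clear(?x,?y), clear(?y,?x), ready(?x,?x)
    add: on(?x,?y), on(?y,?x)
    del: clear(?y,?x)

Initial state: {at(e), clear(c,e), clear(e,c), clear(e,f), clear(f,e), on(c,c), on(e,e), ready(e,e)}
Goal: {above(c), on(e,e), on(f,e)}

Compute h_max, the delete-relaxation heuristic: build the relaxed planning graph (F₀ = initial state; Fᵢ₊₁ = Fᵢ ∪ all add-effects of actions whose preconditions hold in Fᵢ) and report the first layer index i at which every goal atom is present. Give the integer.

2

F0 = init (8 atoms)
F1 = F0 ∪ {above(e), on(c,e), on(e,c), on(e,f), on(f,e), ready(e,c)}  (14 atoms)
F2 = F1 ∪ {above(c)}  (15 atoms)
goal ⊆ F2  ⇒  h_max = 2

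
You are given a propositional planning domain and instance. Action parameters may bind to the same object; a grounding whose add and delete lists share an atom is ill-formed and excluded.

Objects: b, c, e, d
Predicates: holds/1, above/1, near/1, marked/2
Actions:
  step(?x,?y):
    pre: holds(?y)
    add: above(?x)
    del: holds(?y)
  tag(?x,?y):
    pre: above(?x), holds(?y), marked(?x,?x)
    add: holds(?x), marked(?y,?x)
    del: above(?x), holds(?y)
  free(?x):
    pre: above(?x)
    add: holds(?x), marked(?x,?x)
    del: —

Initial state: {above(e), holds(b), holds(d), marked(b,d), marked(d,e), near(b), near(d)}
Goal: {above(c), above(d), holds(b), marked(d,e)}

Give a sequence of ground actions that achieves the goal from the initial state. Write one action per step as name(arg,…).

1. step(c,d)  →  {above(c), above(e), holds(b), marked(b,d), marked(d,e), near(b), near(d)}
2. free(c)  →  {above(c), above(e), holds(b), holds(c), marked(b,d), marked(c,c), marked(d,e), near(b), near(d)}
3. step(d,c)  →  {above(c), above(d), above(e), holds(b), marked(b,d), marked(c,c), marked(d,e), near(b), near(d)}

step(c,d); free(c); step(d,c)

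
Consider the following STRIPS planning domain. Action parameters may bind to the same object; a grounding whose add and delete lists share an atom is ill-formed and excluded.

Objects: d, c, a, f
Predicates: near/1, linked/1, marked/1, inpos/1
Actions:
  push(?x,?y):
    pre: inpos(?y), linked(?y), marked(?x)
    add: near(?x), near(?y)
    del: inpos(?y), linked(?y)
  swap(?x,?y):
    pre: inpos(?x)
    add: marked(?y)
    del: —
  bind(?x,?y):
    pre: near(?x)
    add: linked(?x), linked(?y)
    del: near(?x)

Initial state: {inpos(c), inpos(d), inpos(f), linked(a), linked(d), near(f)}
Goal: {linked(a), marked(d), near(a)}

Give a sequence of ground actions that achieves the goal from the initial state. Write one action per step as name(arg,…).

swap(d,d); swap(d,a); push(a,d)

1. swap(d,d)  →  {inpos(c), inpos(d), inpos(f), linked(a), linked(d), marked(d), near(f)}
2. swap(d,a)  →  {inpos(c), inpos(d), inpos(f), linked(a), linked(d), marked(a), marked(d), near(f)}
3. push(a,d)  →  {inpos(c), inpos(f), linked(a), marked(a), marked(d), near(a), near(d), near(f)}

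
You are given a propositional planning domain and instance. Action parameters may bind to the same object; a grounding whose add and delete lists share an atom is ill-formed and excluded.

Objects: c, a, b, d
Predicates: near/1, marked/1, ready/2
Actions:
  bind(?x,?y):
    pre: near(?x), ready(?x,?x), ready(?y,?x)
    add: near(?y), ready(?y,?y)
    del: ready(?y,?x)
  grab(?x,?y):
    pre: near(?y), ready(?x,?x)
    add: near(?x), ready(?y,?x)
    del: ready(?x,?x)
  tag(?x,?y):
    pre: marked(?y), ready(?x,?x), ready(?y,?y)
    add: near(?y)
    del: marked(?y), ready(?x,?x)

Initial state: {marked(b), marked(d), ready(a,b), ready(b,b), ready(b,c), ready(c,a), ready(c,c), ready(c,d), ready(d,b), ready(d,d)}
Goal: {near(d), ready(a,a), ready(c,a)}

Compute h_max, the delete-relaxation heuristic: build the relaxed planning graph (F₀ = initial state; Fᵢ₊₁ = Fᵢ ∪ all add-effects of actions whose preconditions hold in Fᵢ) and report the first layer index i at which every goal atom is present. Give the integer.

2

F0 = init (10 atoms)
F1 = F0 ∪ {near(b), near(d)}  (12 atoms)
F2 = F1 ∪ {near(a), near(c), ready(a,a), ready(b,d), ready(d,c)}  (17 atoms)
goal ⊆ F2  ⇒  h_max = 2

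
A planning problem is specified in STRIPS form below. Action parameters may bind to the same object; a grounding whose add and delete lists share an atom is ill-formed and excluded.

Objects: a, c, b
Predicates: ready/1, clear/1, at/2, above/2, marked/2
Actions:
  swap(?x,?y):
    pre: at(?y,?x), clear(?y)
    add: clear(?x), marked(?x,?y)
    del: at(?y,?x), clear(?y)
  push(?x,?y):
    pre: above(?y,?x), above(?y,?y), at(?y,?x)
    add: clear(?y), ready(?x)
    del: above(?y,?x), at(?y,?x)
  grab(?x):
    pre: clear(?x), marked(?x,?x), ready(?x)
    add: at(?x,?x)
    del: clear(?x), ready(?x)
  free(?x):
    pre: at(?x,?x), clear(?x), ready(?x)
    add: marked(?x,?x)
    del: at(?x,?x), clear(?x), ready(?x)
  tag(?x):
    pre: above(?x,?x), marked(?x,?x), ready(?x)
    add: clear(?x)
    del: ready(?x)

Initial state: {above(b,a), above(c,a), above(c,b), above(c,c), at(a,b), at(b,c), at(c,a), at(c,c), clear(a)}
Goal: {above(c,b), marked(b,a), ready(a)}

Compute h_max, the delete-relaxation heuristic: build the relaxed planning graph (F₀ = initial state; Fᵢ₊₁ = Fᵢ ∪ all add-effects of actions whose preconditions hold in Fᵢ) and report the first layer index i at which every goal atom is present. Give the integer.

1

F0 = init (9 atoms)
F1 = F0 ∪ {clear(b), clear(c), marked(b,a), ready(a), ready(c)}  (14 atoms)
goal ⊆ F1  ⇒  h_max = 1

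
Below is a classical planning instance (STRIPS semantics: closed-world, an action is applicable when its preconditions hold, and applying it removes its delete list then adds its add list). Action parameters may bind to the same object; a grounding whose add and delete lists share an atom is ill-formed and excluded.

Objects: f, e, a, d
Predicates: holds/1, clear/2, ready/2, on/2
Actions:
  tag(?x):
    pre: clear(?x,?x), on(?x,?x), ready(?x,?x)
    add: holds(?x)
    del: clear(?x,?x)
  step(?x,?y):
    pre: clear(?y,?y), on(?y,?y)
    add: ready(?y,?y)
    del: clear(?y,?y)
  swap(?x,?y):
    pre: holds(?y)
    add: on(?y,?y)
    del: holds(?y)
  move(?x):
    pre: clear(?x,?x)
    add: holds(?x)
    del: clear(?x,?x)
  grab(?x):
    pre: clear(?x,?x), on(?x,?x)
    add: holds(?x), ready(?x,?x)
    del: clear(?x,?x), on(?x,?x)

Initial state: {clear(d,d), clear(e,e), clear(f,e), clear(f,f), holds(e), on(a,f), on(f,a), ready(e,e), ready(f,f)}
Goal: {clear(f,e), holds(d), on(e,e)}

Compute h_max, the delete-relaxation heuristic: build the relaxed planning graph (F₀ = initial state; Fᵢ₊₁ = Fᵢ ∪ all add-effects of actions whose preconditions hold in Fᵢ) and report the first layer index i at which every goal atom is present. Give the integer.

1

F0 = init (9 atoms)
F1 = F0 ∪ {holds(d), holds(f), on(e,e)}  (12 atoms)
goal ⊆ F1  ⇒  h_max = 1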